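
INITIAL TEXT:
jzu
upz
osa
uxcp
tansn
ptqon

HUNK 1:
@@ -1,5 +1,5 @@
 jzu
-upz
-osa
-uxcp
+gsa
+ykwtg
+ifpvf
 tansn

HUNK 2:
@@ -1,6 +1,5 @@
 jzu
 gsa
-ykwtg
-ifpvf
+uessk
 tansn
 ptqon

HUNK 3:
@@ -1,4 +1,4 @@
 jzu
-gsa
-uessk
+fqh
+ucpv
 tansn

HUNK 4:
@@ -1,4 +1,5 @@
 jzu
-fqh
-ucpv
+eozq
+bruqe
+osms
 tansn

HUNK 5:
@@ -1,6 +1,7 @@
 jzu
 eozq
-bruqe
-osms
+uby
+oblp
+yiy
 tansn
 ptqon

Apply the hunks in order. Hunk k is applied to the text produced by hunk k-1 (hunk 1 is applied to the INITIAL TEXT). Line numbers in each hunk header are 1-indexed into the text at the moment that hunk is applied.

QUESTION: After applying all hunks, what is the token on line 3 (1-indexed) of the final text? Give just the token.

Hunk 1: at line 1 remove [upz,osa,uxcp] add [gsa,ykwtg,ifpvf] -> 6 lines: jzu gsa ykwtg ifpvf tansn ptqon
Hunk 2: at line 1 remove [ykwtg,ifpvf] add [uessk] -> 5 lines: jzu gsa uessk tansn ptqon
Hunk 3: at line 1 remove [gsa,uessk] add [fqh,ucpv] -> 5 lines: jzu fqh ucpv tansn ptqon
Hunk 4: at line 1 remove [fqh,ucpv] add [eozq,bruqe,osms] -> 6 lines: jzu eozq bruqe osms tansn ptqon
Hunk 5: at line 1 remove [bruqe,osms] add [uby,oblp,yiy] -> 7 lines: jzu eozq uby oblp yiy tansn ptqon
Final line 3: uby

Answer: uby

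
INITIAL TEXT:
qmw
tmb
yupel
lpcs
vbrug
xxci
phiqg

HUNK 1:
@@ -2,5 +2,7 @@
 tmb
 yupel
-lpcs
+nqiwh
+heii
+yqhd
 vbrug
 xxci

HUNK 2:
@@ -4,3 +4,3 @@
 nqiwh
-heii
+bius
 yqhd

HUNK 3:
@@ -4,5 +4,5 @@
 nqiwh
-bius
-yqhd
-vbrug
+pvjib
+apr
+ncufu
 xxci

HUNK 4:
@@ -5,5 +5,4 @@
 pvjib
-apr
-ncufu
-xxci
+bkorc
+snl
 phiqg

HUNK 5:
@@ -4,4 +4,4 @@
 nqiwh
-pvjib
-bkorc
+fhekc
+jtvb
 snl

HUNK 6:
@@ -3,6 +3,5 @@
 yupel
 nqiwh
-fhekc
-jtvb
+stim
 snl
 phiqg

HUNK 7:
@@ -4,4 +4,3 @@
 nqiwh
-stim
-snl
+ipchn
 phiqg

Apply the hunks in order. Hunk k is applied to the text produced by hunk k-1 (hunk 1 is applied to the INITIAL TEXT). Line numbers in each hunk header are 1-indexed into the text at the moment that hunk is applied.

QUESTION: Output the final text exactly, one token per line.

Hunk 1: at line 2 remove [lpcs] add [nqiwh,heii,yqhd] -> 9 lines: qmw tmb yupel nqiwh heii yqhd vbrug xxci phiqg
Hunk 2: at line 4 remove [heii] add [bius] -> 9 lines: qmw tmb yupel nqiwh bius yqhd vbrug xxci phiqg
Hunk 3: at line 4 remove [bius,yqhd,vbrug] add [pvjib,apr,ncufu] -> 9 lines: qmw tmb yupel nqiwh pvjib apr ncufu xxci phiqg
Hunk 4: at line 5 remove [apr,ncufu,xxci] add [bkorc,snl] -> 8 lines: qmw tmb yupel nqiwh pvjib bkorc snl phiqg
Hunk 5: at line 4 remove [pvjib,bkorc] add [fhekc,jtvb] -> 8 lines: qmw tmb yupel nqiwh fhekc jtvb snl phiqg
Hunk 6: at line 3 remove [fhekc,jtvb] add [stim] -> 7 lines: qmw tmb yupel nqiwh stim snl phiqg
Hunk 7: at line 4 remove [stim,snl] add [ipchn] -> 6 lines: qmw tmb yupel nqiwh ipchn phiqg

Answer: qmw
tmb
yupel
nqiwh
ipchn
phiqg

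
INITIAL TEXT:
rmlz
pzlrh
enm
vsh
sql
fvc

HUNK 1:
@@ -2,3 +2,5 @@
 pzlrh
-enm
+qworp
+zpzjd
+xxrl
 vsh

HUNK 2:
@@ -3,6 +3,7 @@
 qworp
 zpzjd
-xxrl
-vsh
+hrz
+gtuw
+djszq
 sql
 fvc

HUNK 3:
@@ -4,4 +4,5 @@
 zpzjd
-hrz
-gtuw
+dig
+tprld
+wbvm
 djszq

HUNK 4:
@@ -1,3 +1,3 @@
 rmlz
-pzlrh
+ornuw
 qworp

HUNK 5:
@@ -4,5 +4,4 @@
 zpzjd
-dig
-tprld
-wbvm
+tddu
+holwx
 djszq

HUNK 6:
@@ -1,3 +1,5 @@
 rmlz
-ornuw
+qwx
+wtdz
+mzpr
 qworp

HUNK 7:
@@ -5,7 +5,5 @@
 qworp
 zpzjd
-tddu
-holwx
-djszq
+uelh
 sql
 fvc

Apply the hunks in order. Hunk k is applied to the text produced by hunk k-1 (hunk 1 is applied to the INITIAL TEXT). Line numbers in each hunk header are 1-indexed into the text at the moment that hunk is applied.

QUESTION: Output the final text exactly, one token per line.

Answer: rmlz
qwx
wtdz
mzpr
qworp
zpzjd
uelh
sql
fvc

Derivation:
Hunk 1: at line 2 remove [enm] add [qworp,zpzjd,xxrl] -> 8 lines: rmlz pzlrh qworp zpzjd xxrl vsh sql fvc
Hunk 2: at line 3 remove [xxrl,vsh] add [hrz,gtuw,djszq] -> 9 lines: rmlz pzlrh qworp zpzjd hrz gtuw djszq sql fvc
Hunk 3: at line 4 remove [hrz,gtuw] add [dig,tprld,wbvm] -> 10 lines: rmlz pzlrh qworp zpzjd dig tprld wbvm djszq sql fvc
Hunk 4: at line 1 remove [pzlrh] add [ornuw] -> 10 lines: rmlz ornuw qworp zpzjd dig tprld wbvm djszq sql fvc
Hunk 5: at line 4 remove [dig,tprld,wbvm] add [tddu,holwx] -> 9 lines: rmlz ornuw qworp zpzjd tddu holwx djszq sql fvc
Hunk 6: at line 1 remove [ornuw] add [qwx,wtdz,mzpr] -> 11 lines: rmlz qwx wtdz mzpr qworp zpzjd tddu holwx djszq sql fvc
Hunk 7: at line 5 remove [tddu,holwx,djszq] add [uelh] -> 9 lines: rmlz qwx wtdz mzpr qworp zpzjd uelh sql fvc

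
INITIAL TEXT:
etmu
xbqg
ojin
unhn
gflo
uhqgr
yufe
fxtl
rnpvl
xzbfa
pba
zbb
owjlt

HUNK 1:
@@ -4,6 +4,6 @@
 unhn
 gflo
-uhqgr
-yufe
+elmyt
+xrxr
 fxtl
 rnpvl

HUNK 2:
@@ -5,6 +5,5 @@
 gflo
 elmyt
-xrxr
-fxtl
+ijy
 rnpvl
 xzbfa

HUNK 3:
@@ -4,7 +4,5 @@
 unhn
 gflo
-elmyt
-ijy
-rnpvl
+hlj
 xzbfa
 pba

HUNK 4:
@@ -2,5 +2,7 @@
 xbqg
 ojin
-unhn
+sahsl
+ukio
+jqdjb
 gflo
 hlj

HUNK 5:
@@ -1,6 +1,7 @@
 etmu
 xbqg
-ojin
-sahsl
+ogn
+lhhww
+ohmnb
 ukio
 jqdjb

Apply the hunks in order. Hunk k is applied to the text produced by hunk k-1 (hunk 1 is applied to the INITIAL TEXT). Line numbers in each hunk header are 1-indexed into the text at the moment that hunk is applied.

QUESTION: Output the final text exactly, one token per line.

Answer: etmu
xbqg
ogn
lhhww
ohmnb
ukio
jqdjb
gflo
hlj
xzbfa
pba
zbb
owjlt

Derivation:
Hunk 1: at line 4 remove [uhqgr,yufe] add [elmyt,xrxr] -> 13 lines: etmu xbqg ojin unhn gflo elmyt xrxr fxtl rnpvl xzbfa pba zbb owjlt
Hunk 2: at line 5 remove [xrxr,fxtl] add [ijy] -> 12 lines: etmu xbqg ojin unhn gflo elmyt ijy rnpvl xzbfa pba zbb owjlt
Hunk 3: at line 4 remove [elmyt,ijy,rnpvl] add [hlj] -> 10 lines: etmu xbqg ojin unhn gflo hlj xzbfa pba zbb owjlt
Hunk 4: at line 2 remove [unhn] add [sahsl,ukio,jqdjb] -> 12 lines: etmu xbqg ojin sahsl ukio jqdjb gflo hlj xzbfa pba zbb owjlt
Hunk 5: at line 1 remove [ojin,sahsl] add [ogn,lhhww,ohmnb] -> 13 lines: etmu xbqg ogn lhhww ohmnb ukio jqdjb gflo hlj xzbfa pba zbb owjlt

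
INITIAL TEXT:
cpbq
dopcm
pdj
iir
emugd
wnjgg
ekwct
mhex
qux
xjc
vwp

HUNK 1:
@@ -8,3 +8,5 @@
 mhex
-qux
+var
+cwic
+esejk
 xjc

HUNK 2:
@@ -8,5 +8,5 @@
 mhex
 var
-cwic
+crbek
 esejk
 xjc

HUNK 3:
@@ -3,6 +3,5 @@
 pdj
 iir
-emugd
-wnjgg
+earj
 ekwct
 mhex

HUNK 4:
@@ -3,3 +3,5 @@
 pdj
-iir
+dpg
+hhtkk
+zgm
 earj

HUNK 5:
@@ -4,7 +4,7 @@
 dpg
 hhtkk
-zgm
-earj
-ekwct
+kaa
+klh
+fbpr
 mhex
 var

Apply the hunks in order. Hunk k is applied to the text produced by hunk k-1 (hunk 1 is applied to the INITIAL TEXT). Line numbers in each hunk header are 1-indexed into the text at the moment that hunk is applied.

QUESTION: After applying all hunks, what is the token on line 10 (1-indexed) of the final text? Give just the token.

Answer: var

Derivation:
Hunk 1: at line 8 remove [qux] add [var,cwic,esejk] -> 13 lines: cpbq dopcm pdj iir emugd wnjgg ekwct mhex var cwic esejk xjc vwp
Hunk 2: at line 8 remove [cwic] add [crbek] -> 13 lines: cpbq dopcm pdj iir emugd wnjgg ekwct mhex var crbek esejk xjc vwp
Hunk 3: at line 3 remove [emugd,wnjgg] add [earj] -> 12 lines: cpbq dopcm pdj iir earj ekwct mhex var crbek esejk xjc vwp
Hunk 4: at line 3 remove [iir] add [dpg,hhtkk,zgm] -> 14 lines: cpbq dopcm pdj dpg hhtkk zgm earj ekwct mhex var crbek esejk xjc vwp
Hunk 5: at line 4 remove [zgm,earj,ekwct] add [kaa,klh,fbpr] -> 14 lines: cpbq dopcm pdj dpg hhtkk kaa klh fbpr mhex var crbek esejk xjc vwp
Final line 10: var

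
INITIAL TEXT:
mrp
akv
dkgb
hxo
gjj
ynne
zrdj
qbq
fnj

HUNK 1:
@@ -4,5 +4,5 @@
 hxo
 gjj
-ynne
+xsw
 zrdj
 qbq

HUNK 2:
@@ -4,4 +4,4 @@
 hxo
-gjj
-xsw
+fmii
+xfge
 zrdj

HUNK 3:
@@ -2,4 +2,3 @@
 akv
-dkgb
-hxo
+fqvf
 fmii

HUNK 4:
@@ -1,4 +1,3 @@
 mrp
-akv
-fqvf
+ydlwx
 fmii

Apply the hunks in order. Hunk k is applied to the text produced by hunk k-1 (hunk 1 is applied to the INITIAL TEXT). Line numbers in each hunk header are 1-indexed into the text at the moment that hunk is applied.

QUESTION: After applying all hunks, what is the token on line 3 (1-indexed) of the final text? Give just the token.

Hunk 1: at line 4 remove [ynne] add [xsw] -> 9 lines: mrp akv dkgb hxo gjj xsw zrdj qbq fnj
Hunk 2: at line 4 remove [gjj,xsw] add [fmii,xfge] -> 9 lines: mrp akv dkgb hxo fmii xfge zrdj qbq fnj
Hunk 3: at line 2 remove [dkgb,hxo] add [fqvf] -> 8 lines: mrp akv fqvf fmii xfge zrdj qbq fnj
Hunk 4: at line 1 remove [akv,fqvf] add [ydlwx] -> 7 lines: mrp ydlwx fmii xfge zrdj qbq fnj
Final line 3: fmii

Answer: fmii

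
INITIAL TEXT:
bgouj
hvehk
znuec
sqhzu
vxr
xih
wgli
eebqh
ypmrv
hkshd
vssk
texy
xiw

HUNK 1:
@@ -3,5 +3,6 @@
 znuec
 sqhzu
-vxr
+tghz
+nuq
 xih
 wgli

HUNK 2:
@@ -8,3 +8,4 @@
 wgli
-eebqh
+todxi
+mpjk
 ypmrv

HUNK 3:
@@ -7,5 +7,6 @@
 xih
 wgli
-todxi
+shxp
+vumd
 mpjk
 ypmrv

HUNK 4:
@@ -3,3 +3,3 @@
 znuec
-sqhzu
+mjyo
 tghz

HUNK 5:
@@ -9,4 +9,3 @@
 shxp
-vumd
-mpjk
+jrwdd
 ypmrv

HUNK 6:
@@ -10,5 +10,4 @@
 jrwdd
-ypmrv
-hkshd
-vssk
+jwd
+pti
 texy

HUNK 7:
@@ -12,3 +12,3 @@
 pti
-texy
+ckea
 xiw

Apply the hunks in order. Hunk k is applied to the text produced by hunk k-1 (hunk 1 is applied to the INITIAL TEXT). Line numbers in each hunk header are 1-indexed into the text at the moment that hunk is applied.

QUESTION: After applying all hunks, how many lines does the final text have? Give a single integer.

Hunk 1: at line 3 remove [vxr] add [tghz,nuq] -> 14 lines: bgouj hvehk znuec sqhzu tghz nuq xih wgli eebqh ypmrv hkshd vssk texy xiw
Hunk 2: at line 8 remove [eebqh] add [todxi,mpjk] -> 15 lines: bgouj hvehk znuec sqhzu tghz nuq xih wgli todxi mpjk ypmrv hkshd vssk texy xiw
Hunk 3: at line 7 remove [todxi] add [shxp,vumd] -> 16 lines: bgouj hvehk znuec sqhzu tghz nuq xih wgli shxp vumd mpjk ypmrv hkshd vssk texy xiw
Hunk 4: at line 3 remove [sqhzu] add [mjyo] -> 16 lines: bgouj hvehk znuec mjyo tghz nuq xih wgli shxp vumd mpjk ypmrv hkshd vssk texy xiw
Hunk 5: at line 9 remove [vumd,mpjk] add [jrwdd] -> 15 lines: bgouj hvehk znuec mjyo tghz nuq xih wgli shxp jrwdd ypmrv hkshd vssk texy xiw
Hunk 6: at line 10 remove [ypmrv,hkshd,vssk] add [jwd,pti] -> 14 lines: bgouj hvehk znuec mjyo tghz nuq xih wgli shxp jrwdd jwd pti texy xiw
Hunk 7: at line 12 remove [texy] add [ckea] -> 14 lines: bgouj hvehk znuec mjyo tghz nuq xih wgli shxp jrwdd jwd pti ckea xiw
Final line count: 14

Answer: 14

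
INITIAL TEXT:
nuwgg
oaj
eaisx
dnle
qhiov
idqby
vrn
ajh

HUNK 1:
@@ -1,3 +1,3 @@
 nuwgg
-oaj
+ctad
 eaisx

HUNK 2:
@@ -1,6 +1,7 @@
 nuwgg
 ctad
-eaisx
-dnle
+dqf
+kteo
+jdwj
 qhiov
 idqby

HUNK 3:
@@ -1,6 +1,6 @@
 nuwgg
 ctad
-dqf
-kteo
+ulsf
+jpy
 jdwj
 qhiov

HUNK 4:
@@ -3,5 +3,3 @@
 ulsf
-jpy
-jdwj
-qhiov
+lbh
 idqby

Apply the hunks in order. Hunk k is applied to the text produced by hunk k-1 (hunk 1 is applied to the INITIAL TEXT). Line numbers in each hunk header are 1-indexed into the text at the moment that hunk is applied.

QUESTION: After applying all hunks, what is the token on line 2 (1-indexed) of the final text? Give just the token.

Hunk 1: at line 1 remove [oaj] add [ctad] -> 8 lines: nuwgg ctad eaisx dnle qhiov idqby vrn ajh
Hunk 2: at line 1 remove [eaisx,dnle] add [dqf,kteo,jdwj] -> 9 lines: nuwgg ctad dqf kteo jdwj qhiov idqby vrn ajh
Hunk 3: at line 1 remove [dqf,kteo] add [ulsf,jpy] -> 9 lines: nuwgg ctad ulsf jpy jdwj qhiov idqby vrn ajh
Hunk 4: at line 3 remove [jpy,jdwj,qhiov] add [lbh] -> 7 lines: nuwgg ctad ulsf lbh idqby vrn ajh
Final line 2: ctad

Answer: ctad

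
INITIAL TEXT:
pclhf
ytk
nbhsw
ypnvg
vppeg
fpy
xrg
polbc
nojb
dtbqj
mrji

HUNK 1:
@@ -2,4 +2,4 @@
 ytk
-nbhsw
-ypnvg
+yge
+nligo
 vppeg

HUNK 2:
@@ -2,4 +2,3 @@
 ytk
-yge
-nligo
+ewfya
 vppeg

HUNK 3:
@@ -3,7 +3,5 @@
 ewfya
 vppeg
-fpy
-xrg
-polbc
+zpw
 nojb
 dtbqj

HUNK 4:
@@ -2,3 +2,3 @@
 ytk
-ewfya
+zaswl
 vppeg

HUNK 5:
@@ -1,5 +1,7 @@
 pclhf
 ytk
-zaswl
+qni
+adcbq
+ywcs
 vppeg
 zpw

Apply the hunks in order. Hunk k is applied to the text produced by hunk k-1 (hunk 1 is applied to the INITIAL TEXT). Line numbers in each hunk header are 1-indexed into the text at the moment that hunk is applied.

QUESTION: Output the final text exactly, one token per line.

Answer: pclhf
ytk
qni
adcbq
ywcs
vppeg
zpw
nojb
dtbqj
mrji

Derivation:
Hunk 1: at line 2 remove [nbhsw,ypnvg] add [yge,nligo] -> 11 lines: pclhf ytk yge nligo vppeg fpy xrg polbc nojb dtbqj mrji
Hunk 2: at line 2 remove [yge,nligo] add [ewfya] -> 10 lines: pclhf ytk ewfya vppeg fpy xrg polbc nojb dtbqj mrji
Hunk 3: at line 3 remove [fpy,xrg,polbc] add [zpw] -> 8 lines: pclhf ytk ewfya vppeg zpw nojb dtbqj mrji
Hunk 4: at line 2 remove [ewfya] add [zaswl] -> 8 lines: pclhf ytk zaswl vppeg zpw nojb dtbqj mrji
Hunk 5: at line 1 remove [zaswl] add [qni,adcbq,ywcs] -> 10 lines: pclhf ytk qni adcbq ywcs vppeg zpw nojb dtbqj mrji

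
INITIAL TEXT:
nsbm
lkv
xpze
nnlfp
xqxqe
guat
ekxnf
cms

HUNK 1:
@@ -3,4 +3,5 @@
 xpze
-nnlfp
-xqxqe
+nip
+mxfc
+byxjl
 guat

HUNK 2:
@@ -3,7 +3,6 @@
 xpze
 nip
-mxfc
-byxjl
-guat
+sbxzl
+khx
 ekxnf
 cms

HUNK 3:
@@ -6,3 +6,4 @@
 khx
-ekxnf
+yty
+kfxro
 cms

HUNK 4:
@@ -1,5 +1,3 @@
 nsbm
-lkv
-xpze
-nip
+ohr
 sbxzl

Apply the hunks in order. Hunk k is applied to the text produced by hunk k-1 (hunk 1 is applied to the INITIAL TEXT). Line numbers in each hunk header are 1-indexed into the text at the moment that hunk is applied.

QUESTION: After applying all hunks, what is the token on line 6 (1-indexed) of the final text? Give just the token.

Hunk 1: at line 3 remove [nnlfp,xqxqe] add [nip,mxfc,byxjl] -> 9 lines: nsbm lkv xpze nip mxfc byxjl guat ekxnf cms
Hunk 2: at line 3 remove [mxfc,byxjl,guat] add [sbxzl,khx] -> 8 lines: nsbm lkv xpze nip sbxzl khx ekxnf cms
Hunk 3: at line 6 remove [ekxnf] add [yty,kfxro] -> 9 lines: nsbm lkv xpze nip sbxzl khx yty kfxro cms
Hunk 4: at line 1 remove [lkv,xpze,nip] add [ohr] -> 7 lines: nsbm ohr sbxzl khx yty kfxro cms
Final line 6: kfxro

Answer: kfxro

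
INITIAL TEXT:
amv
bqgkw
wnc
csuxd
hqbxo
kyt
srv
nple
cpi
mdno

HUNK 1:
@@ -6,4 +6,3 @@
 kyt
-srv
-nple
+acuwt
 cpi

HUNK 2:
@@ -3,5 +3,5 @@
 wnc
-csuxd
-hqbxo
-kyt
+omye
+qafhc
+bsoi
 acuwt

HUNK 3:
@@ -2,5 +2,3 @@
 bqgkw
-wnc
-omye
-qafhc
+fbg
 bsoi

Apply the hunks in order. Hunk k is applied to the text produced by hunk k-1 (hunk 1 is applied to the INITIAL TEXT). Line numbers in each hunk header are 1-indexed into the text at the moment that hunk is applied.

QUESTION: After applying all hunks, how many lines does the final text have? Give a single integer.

Hunk 1: at line 6 remove [srv,nple] add [acuwt] -> 9 lines: amv bqgkw wnc csuxd hqbxo kyt acuwt cpi mdno
Hunk 2: at line 3 remove [csuxd,hqbxo,kyt] add [omye,qafhc,bsoi] -> 9 lines: amv bqgkw wnc omye qafhc bsoi acuwt cpi mdno
Hunk 3: at line 2 remove [wnc,omye,qafhc] add [fbg] -> 7 lines: amv bqgkw fbg bsoi acuwt cpi mdno
Final line count: 7

Answer: 7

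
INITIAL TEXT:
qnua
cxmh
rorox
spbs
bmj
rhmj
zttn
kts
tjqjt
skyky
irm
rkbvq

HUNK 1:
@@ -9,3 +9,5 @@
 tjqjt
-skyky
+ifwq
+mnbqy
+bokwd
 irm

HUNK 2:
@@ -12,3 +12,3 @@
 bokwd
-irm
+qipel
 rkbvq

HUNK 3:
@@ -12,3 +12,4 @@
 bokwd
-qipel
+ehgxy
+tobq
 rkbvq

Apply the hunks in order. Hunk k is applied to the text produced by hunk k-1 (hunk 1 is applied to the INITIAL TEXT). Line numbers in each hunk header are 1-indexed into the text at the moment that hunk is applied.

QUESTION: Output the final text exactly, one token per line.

Answer: qnua
cxmh
rorox
spbs
bmj
rhmj
zttn
kts
tjqjt
ifwq
mnbqy
bokwd
ehgxy
tobq
rkbvq

Derivation:
Hunk 1: at line 9 remove [skyky] add [ifwq,mnbqy,bokwd] -> 14 lines: qnua cxmh rorox spbs bmj rhmj zttn kts tjqjt ifwq mnbqy bokwd irm rkbvq
Hunk 2: at line 12 remove [irm] add [qipel] -> 14 lines: qnua cxmh rorox spbs bmj rhmj zttn kts tjqjt ifwq mnbqy bokwd qipel rkbvq
Hunk 3: at line 12 remove [qipel] add [ehgxy,tobq] -> 15 lines: qnua cxmh rorox spbs bmj rhmj zttn kts tjqjt ifwq mnbqy bokwd ehgxy tobq rkbvq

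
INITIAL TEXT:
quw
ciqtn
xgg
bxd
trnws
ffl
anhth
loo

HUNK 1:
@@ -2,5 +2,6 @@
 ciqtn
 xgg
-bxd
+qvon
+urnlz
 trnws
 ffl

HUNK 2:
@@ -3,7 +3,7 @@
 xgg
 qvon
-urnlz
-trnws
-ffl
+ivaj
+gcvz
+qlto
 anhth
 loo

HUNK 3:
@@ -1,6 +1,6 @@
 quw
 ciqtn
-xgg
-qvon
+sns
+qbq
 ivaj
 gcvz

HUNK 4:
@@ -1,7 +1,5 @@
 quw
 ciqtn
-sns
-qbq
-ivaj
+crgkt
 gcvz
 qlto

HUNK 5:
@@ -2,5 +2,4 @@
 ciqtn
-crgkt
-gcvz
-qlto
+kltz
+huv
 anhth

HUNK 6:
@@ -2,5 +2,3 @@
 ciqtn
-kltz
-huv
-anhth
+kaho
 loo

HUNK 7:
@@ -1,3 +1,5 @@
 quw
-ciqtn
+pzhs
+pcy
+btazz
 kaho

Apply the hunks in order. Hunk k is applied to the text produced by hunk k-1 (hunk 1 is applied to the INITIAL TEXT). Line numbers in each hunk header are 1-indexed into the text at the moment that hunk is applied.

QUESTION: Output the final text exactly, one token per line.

Hunk 1: at line 2 remove [bxd] add [qvon,urnlz] -> 9 lines: quw ciqtn xgg qvon urnlz trnws ffl anhth loo
Hunk 2: at line 3 remove [urnlz,trnws,ffl] add [ivaj,gcvz,qlto] -> 9 lines: quw ciqtn xgg qvon ivaj gcvz qlto anhth loo
Hunk 3: at line 1 remove [xgg,qvon] add [sns,qbq] -> 9 lines: quw ciqtn sns qbq ivaj gcvz qlto anhth loo
Hunk 4: at line 1 remove [sns,qbq,ivaj] add [crgkt] -> 7 lines: quw ciqtn crgkt gcvz qlto anhth loo
Hunk 5: at line 2 remove [crgkt,gcvz,qlto] add [kltz,huv] -> 6 lines: quw ciqtn kltz huv anhth loo
Hunk 6: at line 2 remove [kltz,huv,anhth] add [kaho] -> 4 lines: quw ciqtn kaho loo
Hunk 7: at line 1 remove [ciqtn] add [pzhs,pcy,btazz] -> 6 lines: quw pzhs pcy btazz kaho loo

Answer: quw
pzhs
pcy
btazz
kaho
loo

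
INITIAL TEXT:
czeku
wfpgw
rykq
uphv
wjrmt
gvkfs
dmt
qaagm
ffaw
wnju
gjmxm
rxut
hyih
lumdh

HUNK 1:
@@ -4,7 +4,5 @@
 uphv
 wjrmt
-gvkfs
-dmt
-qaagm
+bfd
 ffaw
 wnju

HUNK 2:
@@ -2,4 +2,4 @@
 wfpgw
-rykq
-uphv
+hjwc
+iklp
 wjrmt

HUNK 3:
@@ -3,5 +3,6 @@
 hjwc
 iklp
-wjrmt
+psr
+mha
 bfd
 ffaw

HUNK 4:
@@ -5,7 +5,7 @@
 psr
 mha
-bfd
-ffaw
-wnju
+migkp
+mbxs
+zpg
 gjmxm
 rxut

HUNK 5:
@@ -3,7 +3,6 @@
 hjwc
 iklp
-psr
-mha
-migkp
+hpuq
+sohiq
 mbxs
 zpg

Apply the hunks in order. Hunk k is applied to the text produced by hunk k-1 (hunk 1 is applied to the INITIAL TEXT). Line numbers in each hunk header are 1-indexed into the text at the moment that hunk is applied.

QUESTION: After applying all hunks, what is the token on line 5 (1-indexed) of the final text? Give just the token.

Hunk 1: at line 4 remove [gvkfs,dmt,qaagm] add [bfd] -> 12 lines: czeku wfpgw rykq uphv wjrmt bfd ffaw wnju gjmxm rxut hyih lumdh
Hunk 2: at line 2 remove [rykq,uphv] add [hjwc,iklp] -> 12 lines: czeku wfpgw hjwc iklp wjrmt bfd ffaw wnju gjmxm rxut hyih lumdh
Hunk 3: at line 3 remove [wjrmt] add [psr,mha] -> 13 lines: czeku wfpgw hjwc iklp psr mha bfd ffaw wnju gjmxm rxut hyih lumdh
Hunk 4: at line 5 remove [bfd,ffaw,wnju] add [migkp,mbxs,zpg] -> 13 lines: czeku wfpgw hjwc iklp psr mha migkp mbxs zpg gjmxm rxut hyih lumdh
Hunk 5: at line 3 remove [psr,mha,migkp] add [hpuq,sohiq] -> 12 lines: czeku wfpgw hjwc iklp hpuq sohiq mbxs zpg gjmxm rxut hyih lumdh
Final line 5: hpuq

Answer: hpuq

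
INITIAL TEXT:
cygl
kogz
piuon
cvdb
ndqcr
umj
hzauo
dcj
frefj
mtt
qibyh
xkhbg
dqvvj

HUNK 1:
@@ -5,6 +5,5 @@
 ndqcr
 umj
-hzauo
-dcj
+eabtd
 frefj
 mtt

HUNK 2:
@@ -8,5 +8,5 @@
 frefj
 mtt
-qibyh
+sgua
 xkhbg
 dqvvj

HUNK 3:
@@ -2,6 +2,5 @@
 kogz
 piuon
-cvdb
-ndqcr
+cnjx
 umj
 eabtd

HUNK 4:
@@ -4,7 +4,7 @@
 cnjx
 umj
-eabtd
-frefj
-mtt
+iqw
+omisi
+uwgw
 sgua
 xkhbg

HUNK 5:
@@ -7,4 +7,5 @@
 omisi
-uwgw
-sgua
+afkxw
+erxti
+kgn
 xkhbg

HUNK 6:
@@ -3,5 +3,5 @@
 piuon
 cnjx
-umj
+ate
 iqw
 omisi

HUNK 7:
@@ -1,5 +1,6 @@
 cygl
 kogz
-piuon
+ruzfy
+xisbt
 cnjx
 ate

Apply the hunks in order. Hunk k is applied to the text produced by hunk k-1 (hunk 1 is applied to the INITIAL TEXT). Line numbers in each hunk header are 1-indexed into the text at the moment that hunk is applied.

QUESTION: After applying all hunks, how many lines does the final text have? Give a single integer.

Hunk 1: at line 5 remove [hzauo,dcj] add [eabtd] -> 12 lines: cygl kogz piuon cvdb ndqcr umj eabtd frefj mtt qibyh xkhbg dqvvj
Hunk 2: at line 8 remove [qibyh] add [sgua] -> 12 lines: cygl kogz piuon cvdb ndqcr umj eabtd frefj mtt sgua xkhbg dqvvj
Hunk 3: at line 2 remove [cvdb,ndqcr] add [cnjx] -> 11 lines: cygl kogz piuon cnjx umj eabtd frefj mtt sgua xkhbg dqvvj
Hunk 4: at line 4 remove [eabtd,frefj,mtt] add [iqw,omisi,uwgw] -> 11 lines: cygl kogz piuon cnjx umj iqw omisi uwgw sgua xkhbg dqvvj
Hunk 5: at line 7 remove [uwgw,sgua] add [afkxw,erxti,kgn] -> 12 lines: cygl kogz piuon cnjx umj iqw omisi afkxw erxti kgn xkhbg dqvvj
Hunk 6: at line 3 remove [umj] add [ate] -> 12 lines: cygl kogz piuon cnjx ate iqw omisi afkxw erxti kgn xkhbg dqvvj
Hunk 7: at line 1 remove [piuon] add [ruzfy,xisbt] -> 13 lines: cygl kogz ruzfy xisbt cnjx ate iqw omisi afkxw erxti kgn xkhbg dqvvj
Final line count: 13

Answer: 13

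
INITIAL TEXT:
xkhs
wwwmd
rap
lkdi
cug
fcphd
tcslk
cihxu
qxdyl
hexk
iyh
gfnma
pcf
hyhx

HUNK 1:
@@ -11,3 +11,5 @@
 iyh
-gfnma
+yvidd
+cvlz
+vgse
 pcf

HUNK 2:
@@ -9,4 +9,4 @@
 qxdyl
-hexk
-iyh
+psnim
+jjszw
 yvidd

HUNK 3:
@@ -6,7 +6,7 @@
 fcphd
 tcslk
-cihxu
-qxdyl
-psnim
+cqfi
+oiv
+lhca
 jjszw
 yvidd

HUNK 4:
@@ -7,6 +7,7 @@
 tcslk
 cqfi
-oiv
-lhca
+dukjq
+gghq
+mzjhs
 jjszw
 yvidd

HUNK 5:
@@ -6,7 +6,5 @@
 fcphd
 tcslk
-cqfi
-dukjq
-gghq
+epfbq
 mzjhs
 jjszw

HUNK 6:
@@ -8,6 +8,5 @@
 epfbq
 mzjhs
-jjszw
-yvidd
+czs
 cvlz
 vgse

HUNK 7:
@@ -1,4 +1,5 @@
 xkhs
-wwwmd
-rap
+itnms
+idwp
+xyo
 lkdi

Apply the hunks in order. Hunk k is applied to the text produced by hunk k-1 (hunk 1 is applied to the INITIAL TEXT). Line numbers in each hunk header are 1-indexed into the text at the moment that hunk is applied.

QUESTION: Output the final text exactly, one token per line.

Hunk 1: at line 11 remove [gfnma] add [yvidd,cvlz,vgse] -> 16 lines: xkhs wwwmd rap lkdi cug fcphd tcslk cihxu qxdyl hexk iyh yvidd cvlz vgse pcf hyhx
Hunk 2: at line 9 remove [hexk,iyh] add [psnim,jjszw] -> 16 lines: xkhs wwwmd rap lkdi cug fcphd tcslk cihxu qxdyl psnim jjszw yvidd cvlz vgse pcf hyhx
Hunk 3: at line 6 remove [cihxu,qxdyl,psnim] add [cqfi,oiv,lhca] -> 16 lines: xkhs wwwmd rap lkdi cug fcphd tcslk cqfi oiv lhca jjszw yvidd cvlz vgse pcf hyhx
Hunk 4: at line 7 remove [oiv,lhca] add [dukjq,gghq,mzjhs] -> 17 lines: xkhs wwwmd rap lkdi cug fcphd tcslk cqfi dukjq gghq mzjhs jjszw yvidd cvlz vgse pcf hyhx
Hunk 5: at line 6 remove [cqfi,dukjq,gghq] add [epfbq] -> 15 lines: xkhs wwwmd rap lkdi cug fcphd tcslk epfbq mzjhs jjszw yvidd cvlz vgse pcf hyhx
Hunk 6: at line 8 remove [jjszw,yvidd] add [czs] -> 14 lines: xkhs wwwmd rap lkdi cug fcphd tcslk epfbq mzjhs czs cvlz vgse pcf hyhx
Hunk 7: at line 1 remove [wwwmd,rap] add [itnms,idwp,xyo] -> 15 lines: xkhs itnms idwp xyo lkdi cug fcphd tcslk epfbq mzjhs czs cvlz vgse pcf hyhx

Answer: xkhs
itnms
idwp
xyo
lkdi
cug
fcphd
tcslk
epfbq
mzjhs
czs
cvlz
vgse
pcf
hyhx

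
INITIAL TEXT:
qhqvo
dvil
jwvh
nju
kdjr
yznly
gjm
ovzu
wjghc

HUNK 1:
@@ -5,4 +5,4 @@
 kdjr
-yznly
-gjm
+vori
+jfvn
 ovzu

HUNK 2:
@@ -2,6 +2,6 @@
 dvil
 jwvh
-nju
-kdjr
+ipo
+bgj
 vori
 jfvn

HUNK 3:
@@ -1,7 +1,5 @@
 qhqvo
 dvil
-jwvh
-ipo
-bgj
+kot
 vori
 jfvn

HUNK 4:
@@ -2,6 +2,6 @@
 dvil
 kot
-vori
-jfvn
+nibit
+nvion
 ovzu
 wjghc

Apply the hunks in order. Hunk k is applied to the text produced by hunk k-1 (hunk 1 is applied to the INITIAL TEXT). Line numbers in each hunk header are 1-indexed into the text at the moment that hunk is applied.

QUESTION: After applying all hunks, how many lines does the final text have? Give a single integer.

Hunk 1: at line 5 remove [yznly,gjm] add [vori,jfvn] -> 9 lines: qhqvo dvil jwvh nju kdjr vori jfvn ovzu wjghc
Hunk 2: at line 2 remove [nju,kdjr] add [ipo,bgj] -> 9 lines: qhqvo dvil jwvh ipo bgj vori jfvn ovzu wjghc
Hunk 3: at line 1 remove [jwvh,ipo,bgj] add [kot] -> 7 lines: qhqvo dvil kot vori jfvn ovzu wjghc
Hunk 4: at line 2 remove [vori,jfvn] add [nibit,nvion] -> 7 lines: qhqvo dvil kot nibit nvion ovzu wjghc
Final line count: 7

Answer: 7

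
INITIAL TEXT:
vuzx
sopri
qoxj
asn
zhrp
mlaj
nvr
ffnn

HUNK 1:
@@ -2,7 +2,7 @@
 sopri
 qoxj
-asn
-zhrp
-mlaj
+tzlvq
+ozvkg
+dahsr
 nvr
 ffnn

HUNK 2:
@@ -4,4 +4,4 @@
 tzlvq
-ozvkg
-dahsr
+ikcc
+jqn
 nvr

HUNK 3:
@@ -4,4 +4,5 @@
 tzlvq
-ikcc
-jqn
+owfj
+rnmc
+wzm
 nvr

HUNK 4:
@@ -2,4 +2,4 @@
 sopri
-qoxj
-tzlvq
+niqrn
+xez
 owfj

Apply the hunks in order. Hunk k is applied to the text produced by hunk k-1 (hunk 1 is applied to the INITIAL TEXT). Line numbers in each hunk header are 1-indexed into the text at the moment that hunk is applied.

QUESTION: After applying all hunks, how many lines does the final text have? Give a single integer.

Answer: 9

Derivation:
Hunk 1: at line 2 remove [asn,zhrp,mlaj] add [tzlvq,ozvkg,dahsr] -> 8 lines: vuzx sopri qoxj tzlvq ozvkg dahsr nvr ffnn
Hunk 2: at line 4 remove [ozvkg,dahsr] add [ikcc,jqn] -> 8 lines: vuzx sopri qoxj tzlvq ikcc jqn nvr ffnn
Hunk 3: at line 4 remove [ikcc,jqn] add [owfj,rnmc,wzm] -> 9 lines: vuzx sopri qoxj tzlvq owfj rnmc wzm nvr ffnn
Hunk 4: at line 2 remove [qoxj,tzlvq] add [niqrn,xez] -> 9 lines: vuzx sopri niqrn xez owfj rnmc wzm nvr ffnn
Final line count: 9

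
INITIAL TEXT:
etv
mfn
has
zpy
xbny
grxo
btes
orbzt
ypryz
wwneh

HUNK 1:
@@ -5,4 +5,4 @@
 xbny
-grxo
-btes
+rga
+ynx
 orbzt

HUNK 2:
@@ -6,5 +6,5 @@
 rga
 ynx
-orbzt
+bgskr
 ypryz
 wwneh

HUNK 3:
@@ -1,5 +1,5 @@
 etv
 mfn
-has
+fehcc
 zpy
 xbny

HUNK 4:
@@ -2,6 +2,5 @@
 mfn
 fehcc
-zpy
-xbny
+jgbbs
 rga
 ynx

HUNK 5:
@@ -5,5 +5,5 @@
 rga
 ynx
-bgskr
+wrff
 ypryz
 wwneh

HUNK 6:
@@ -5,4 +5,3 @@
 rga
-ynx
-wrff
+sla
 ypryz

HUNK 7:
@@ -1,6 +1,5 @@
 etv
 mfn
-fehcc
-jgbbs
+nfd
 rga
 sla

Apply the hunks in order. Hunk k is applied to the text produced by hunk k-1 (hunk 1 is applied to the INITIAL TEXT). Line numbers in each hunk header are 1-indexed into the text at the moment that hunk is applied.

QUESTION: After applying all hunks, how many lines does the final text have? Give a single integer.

Hunk 1: at line 5 remove [grxo,btes] add [rga,ynx] -> 10 lines: etv mfn has zpy xbny rga ynx orbzt ypryz wwneh
Hunk 2: at line 6 remove [orbzt] add [bgskr] -> 10 lines: etv mfn has zpy xbny rga ynx bgskr ypryz wwneh
Hunk 3: at line 1 remove [has] add [fehcc] -> 10 lines: etv mfn fehcc zpy xbny rga ynx bgskr ypryz wwneh
Hunk 4: at line 2 remove [zpy,xbny] add [jgbbs] -> 9 lines: etv mfn fehcc jgbbs rga ynx bgskr ypryz wwneh
Hunk 5: at line 5 remove [bgskr] add [wrff] -> 9 lines: etv mfn fehcc jgbbs rga ynx wrff ypryz wwneh
Hunk 6: at line 5 remove [ynx,wrff] add [sla] -> 8 lines: etv mfn fehcc jgbbs rga sla ypryz wwneh
Hunk 7: at line 1 remove [fehcc,jgbbs] add [nfd] -> 7 lines: etv mfn nfd rga sla ypryz wwneh
Final line count: 7

Answer: 7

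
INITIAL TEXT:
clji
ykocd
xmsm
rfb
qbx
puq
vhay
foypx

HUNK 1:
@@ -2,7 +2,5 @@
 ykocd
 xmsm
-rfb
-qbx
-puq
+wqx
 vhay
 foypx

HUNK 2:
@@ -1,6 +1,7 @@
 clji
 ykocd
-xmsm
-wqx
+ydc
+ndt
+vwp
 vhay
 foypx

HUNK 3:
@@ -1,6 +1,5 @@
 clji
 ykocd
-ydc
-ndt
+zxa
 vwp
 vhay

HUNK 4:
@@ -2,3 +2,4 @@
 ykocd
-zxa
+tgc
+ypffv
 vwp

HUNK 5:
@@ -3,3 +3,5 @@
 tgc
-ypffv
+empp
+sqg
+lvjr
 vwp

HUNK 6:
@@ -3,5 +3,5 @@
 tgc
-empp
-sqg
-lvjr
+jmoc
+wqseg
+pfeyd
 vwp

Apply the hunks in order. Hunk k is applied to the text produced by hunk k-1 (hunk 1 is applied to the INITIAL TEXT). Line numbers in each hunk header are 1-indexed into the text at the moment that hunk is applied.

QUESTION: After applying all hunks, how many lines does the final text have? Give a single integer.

Hunk 1: at line 2 remove [rfb,qbx,puq] add [wqx] -> 6 lines: clji ykocd xmsm wqx vhay foypx
Hunk 2: at line 1 remove [xmsm,wqx] add [ydc,ndt,vwp] -> 7 lines: clji ykocd ydc ndt vwp vhay foypx
Hunk 3: at line 1 remove [ydc,ndt] add [zxa] -> 6 lines: clji ykocd zxa vwp vhay foypx
Hunk 4: at line 2 remove [zxa] add [tgc,ypffv] -> 7 lines: clji ykocd tgc ypffv vwp vhay foypx
Hunk 5: at line 3 remove [ypffv] add [empp,sqg,lvjr] -> 9 lines: clji ykocd tgc empp sqg lvjr vwp vhay foypx
Hunk 6: at line 3 remove [empp,sqg,lvjr] add [jmoc,wqseg,pfeyd] -> 9 lines: clji ykocd tgc jmoc wqseg pfeyd vwp vhay foypx
Final line count: 9

Answer: 9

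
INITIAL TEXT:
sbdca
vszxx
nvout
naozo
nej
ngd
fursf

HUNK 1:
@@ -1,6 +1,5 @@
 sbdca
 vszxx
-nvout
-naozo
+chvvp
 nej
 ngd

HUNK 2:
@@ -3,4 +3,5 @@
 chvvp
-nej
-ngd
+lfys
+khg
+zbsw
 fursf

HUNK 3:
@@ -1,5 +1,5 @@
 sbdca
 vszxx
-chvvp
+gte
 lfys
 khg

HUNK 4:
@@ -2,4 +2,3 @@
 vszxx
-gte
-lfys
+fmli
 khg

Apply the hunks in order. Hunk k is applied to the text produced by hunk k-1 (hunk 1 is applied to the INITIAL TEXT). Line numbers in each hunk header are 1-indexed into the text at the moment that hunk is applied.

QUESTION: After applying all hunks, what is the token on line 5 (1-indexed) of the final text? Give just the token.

Hunk 1: at line 1 remove [nvout,naozo] add [chvvp] -> 6 lines: sbdca vszxx chvvp nej ngd fursf
Hunk 2: at line 3 remove [nej,ngd] add [lfys,khg,zbsw] -> 7 lines: sbdca vszxx chvvp lfys khg zbsw fursf
Hunk 3: at line 1 remove [chvvp] add [gte] -> 7 lines: sbdca vszxx gte lfys khg zbsw fursf
Hunk 4: at line 2 remove [gte,lfys] add [fmli] -> 6 lines: sbdca vszxx fmli khg zbsw fursf
Final line 5: zbsw

Answer: zbsw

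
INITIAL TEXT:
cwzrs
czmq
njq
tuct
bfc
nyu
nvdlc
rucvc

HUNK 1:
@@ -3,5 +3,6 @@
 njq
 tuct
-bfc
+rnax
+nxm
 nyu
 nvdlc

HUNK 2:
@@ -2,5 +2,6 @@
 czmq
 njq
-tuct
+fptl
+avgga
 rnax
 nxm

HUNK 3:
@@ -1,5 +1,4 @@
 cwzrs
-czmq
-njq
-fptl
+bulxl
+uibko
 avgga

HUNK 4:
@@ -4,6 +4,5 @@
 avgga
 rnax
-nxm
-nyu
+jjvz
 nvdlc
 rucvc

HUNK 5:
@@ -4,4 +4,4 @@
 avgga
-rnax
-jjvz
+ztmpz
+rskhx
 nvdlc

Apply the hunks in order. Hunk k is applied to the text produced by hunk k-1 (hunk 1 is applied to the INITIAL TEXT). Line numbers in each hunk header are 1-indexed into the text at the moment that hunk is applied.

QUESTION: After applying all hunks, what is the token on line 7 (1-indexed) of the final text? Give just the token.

Answer: nvdlc

Derivation:
Hunk 1: at line 3 remove [bfc] add [rnax,nxm] -> 9 lines: cwzrs czmq njq tuct rnax nxm nyu nvdlc rucvc
Hunk 2: at line 2 remove [tuct] add [fptl,avgga] -> 10 lines: cwzrs czmq njq fptl avgga rnax nxm nyu nvdlc rucvc
Hunk 3: at line 1 remove [czmq,njq,fptl] add [bulxl,uibko] -> 9 lines: cwzrs bulxl uibko avgga rnax nxm nyu nvdlc rucvc
Hunk 4: at line 4 remove [nxm,nyu] add [jjvz] -> 8 lines: cwzrs bulxl uibko avgga rnax jjvz nvdlc rucvc
Hunk 5: at line 4 remove [rnax,jjvz] add [ztmpz,rskhx] -> 8 lines: cwzrs bulxl uibko avgga ztmpz rskhx nvdlc rucvc
Final line 7: nvdlc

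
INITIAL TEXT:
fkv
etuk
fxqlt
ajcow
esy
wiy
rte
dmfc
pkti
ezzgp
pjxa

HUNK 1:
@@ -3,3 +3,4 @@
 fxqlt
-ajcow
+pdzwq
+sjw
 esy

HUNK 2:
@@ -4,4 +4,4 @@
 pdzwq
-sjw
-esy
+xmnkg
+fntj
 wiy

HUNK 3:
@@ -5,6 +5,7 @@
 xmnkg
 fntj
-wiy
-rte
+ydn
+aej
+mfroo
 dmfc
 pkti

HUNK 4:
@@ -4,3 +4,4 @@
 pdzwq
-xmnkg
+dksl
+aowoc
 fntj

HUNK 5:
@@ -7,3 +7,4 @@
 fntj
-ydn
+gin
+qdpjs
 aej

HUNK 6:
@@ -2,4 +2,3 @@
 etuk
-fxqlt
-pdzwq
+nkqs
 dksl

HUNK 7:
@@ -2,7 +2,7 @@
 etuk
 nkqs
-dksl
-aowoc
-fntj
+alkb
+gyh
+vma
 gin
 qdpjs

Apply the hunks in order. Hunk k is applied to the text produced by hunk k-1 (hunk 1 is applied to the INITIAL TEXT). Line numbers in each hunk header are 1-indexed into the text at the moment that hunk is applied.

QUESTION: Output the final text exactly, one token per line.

Answer: fkv
etuk
nkqs
alkb
gyh
vma
gin
qdpjs
aej
mfroo
dmfc
pkti
ezzgp
pjxa

Derivation:
Hunk 1: at line 3 remove [ajcow] add [pdzwq,sjw] -> 12 lines: fkv etuk fxqlt pdzwq sjw esy wiy rte dmfc pkti ezzgp pjxa
Hunk 2: at line 4 remove [sjw,esy] add [xmnkg,fntj] -> 12 lines: fkv etuk fxqlt pdzwq xmnkg fntj wiy rte dmfc pkti ezzgp pjxa
Hunk 3: at line 5 remove [wiy,rte] add [ydn,aej,mfroo] -> 13 lines: fkv etuk fxqlt pdzwq xmnkg fntj ydn aej mfroo dmfc pkti ezzgp pjxa
Hunk 4: at line 4 remove [xmnkg] add [dksl,aowoc] -> 14 lines: fkv etuk fxqlt pdzwq dksl aowoc fntj ydn aej mfroo dmfc pkti ezzgp pjxa
Hunk 5: at line 7 remove [ydn] add [gin,qdpjs] -> 15 lines: fkv etuk fxqlt pdzwq dksl aowoc fntj gin qdpjs aej mfroo dmfc pkti ezzgp pjxa
Hunk 6: at line 2 remove [fxqlt,pdzwq] add [nkqs] -> 14 lines: fkv etuk nkqs dksl aowoc fntj gin qdpjs aej mfroo dmfc pkti ezzgp pjxa
Hunk 7: at line 2 remove [dksl,aowoc,fntj] add [alkb,gyh,vma] -> 14 lines: fkv etuk nkqs alkb gyh vma gin qdpjs aej mfroo dmfc pkti ezzgp pjxa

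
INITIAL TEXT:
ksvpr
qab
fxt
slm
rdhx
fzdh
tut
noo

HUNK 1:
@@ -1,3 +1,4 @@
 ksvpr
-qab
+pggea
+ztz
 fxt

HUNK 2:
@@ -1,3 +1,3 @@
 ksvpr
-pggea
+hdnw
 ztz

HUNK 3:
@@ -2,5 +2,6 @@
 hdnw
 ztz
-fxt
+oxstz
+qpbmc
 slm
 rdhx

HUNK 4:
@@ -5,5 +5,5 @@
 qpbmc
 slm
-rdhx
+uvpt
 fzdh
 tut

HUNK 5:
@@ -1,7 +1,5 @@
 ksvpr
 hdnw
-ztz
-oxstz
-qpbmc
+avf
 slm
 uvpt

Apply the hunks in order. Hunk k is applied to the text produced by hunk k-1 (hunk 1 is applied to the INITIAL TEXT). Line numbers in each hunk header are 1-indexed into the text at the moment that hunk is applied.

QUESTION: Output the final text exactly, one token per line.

Hunk 1: at line 1 remove [qab] add [pggea,ztz] -> 9 lines: ksvpr pggea ztz fxt slm rdhx fzdh tut noo
Hunk 2: at line 1 remove [pggea] add [hdnw] -> 9 lines: ksvpr hdnw ztz fxt slm rdhx fzdh tut noo
Hunk 3: at line 2 remove [fxt] add [oxstz,qpbmc] -> 10 lines: ksvpr hdnw ztz oxstz qpbmc slm rdhx fzdh tut noo
Hunk 4: at line 5 remove [rdhx] add [uvpt] -> 10 lines: ksvpr hdnw ztz oxstz qpbmc slm uvpt fzdh tut noo
Hunk 5: at line 1 remove [ztz,oxstz,qpbmc] add [avf] -> 8 lines: ksvpr hdnw avf slm uvpt fzdh tut noo

Answer: ksvpr
hdnw
avf
slm
uvpt
fzdh
tut
noo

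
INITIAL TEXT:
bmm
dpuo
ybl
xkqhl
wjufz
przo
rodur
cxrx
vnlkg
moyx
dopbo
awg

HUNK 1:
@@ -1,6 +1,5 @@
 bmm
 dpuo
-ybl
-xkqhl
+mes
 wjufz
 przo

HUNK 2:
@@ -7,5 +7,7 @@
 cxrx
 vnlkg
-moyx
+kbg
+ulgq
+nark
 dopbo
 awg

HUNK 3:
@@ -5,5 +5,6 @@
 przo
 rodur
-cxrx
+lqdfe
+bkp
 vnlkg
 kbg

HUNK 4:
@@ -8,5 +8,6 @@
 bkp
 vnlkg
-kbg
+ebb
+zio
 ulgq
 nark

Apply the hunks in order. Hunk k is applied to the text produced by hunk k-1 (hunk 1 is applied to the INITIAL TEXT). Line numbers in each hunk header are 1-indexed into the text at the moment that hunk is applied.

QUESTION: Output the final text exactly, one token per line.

Answer: bmm
dpuo
mes
wjufz
przo
rodur
lqdfe
bkp
vnlkg
ebb
zio
ulgq
nark
dopbo
awg

Derivation:
Hunk 1: at line 1 remove [ybl,xkqhl] add [mes] -> 11 lines: bmm dpuo mes wjufz przo rodur cxrx vnlkg moyx dopbo awg
Hunk 2: at line 7 remove [moyx] add [kbg,ulgq,nark] -> 13 lines: bmm dpuo mes wjufz przo rodur cxrx vnlkg kbg ulgq nark dopbo awg
Hunk 3: at line 5 remove [cxrx] add [lqdfe,bkp] -> 14 lines: bmm dpuo mes wjufz przo rodur lqdfe bkp vnlkg kbg ulgq nark dopbo awg
Hunk 4: at line 8 remove [kbg] add [ebb,zio] -> 15 lines: bmm dpuo mes wjufz przo rodur lqdfe bkp vnlkg ebb zio ulgq nark dopbo awg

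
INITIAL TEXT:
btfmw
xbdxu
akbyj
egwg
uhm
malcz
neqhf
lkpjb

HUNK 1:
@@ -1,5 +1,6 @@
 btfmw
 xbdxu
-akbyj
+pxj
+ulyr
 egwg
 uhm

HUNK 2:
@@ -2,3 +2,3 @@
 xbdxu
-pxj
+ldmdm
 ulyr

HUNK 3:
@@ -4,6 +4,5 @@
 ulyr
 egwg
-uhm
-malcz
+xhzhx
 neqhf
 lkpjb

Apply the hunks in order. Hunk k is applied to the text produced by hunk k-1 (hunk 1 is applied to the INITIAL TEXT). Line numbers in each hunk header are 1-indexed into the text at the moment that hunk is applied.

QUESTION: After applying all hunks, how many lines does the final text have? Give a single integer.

Answer: 8

Derivation:
Hunk 1: at line 1 remove [akbyj] add [pxj,ulyr] -> 9 lines: btfmw xbdxu pxj ulyr egwg uhm malcz neqhf lkpjb
Hunk 2: at line 2 remove [pxj] add [ldmdm] -> 9 lines: btfmw xbdxu ldmdm ulyr egwg uhm malcz neqhf lkpjb
Hunk 3: at line 4 remove [uhm,malcz] add [xhzhx] -> 8 lines: btfmw xbdxu ldmdm ulyr egwg xhzhx neqhf lkpjb
Final line count: 8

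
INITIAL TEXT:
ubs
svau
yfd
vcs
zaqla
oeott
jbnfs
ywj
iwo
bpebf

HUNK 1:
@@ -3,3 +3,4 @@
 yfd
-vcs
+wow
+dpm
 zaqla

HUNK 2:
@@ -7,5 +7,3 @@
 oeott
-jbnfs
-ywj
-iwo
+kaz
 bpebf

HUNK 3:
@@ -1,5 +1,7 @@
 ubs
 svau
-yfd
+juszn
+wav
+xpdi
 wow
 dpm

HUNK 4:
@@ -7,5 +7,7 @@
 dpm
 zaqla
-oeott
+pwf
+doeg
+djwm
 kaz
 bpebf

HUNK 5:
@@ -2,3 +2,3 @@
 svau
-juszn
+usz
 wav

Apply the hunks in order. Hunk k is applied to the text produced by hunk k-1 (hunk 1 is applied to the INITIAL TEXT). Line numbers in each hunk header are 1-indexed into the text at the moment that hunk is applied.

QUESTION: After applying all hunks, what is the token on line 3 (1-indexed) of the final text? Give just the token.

Hunk 1: at line 3 remove [vcs] add [wow,dpm] -> 11 lines: ubs svau yfd wow dpm zaqla oeott jbnfs ywj iwo bpebf
Hunk 2: at line 7 remove [jbnfs,ywj,iwo] add [kaz] -> 9 lines: ubs svau yfd wow dpm zaqla oeott kaz bpebf
Hunk 3: at line 1 remove [yfd] add [juszn,wav,xpdi] -> 11 lines: ubs svau juszn wav xpdi wow dpm zaqla oeott kaz bpebf
Hunk 4: at line 7 remove [oeott] add [pwf,doeg,djwm] -> 13 lines: ubs svau juszn wav xpdi wow dpm zaqla pwf doeg djwm kaz bpebf
Hunk 5: at line 2 remove [juszn] add [usz] -> 13 lines: ubs svau usz wav xpdi wow dpm zaqla pwf doeg djwm kaz bpebf
Final line 3: usz

Answer: usz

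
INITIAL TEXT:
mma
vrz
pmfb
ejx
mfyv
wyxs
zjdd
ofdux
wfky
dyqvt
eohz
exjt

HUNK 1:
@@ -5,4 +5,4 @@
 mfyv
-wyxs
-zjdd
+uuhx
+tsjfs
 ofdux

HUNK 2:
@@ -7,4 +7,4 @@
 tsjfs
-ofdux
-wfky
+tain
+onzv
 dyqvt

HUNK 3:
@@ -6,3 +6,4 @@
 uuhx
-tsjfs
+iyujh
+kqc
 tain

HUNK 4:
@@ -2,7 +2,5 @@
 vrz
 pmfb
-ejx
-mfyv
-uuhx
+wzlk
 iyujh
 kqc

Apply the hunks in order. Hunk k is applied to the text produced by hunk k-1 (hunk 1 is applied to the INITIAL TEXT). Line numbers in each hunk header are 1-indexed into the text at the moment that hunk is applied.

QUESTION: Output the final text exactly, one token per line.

Hunk 1: at line 5 remove [wyxs,zjdd] add [uuhx,tsjfs] -> 12 lines: mma vrz pmfb ejx mfyv uuhx tsjfs ofdux wfky dyqvt eohz exjt
Hunk 2: at line 7 remove [ofdux,wfky] add [tain,onzv] -> 12 lines: mma vrz pmfb ejx mfyv uuhx tsjfs tain onzv dyqvt eohz exjt
Hunk 3: at line 6 remove [tsjfs] add [iyujh,kqc] -> 13 lines: mma vrz pmfb ejx mfyv uuhx iyujh kqc tain onzv dyqvt eohz exjt
Hunk 4: at line 2 remove [ejx,mfyv,uuhx] add [wzlk] -> 11 lines: mma vrz pmfb wzlk iyujh kqc tain onzv dyqvt eohz exjt

Answer: mma
vrz
pmfb
wzlk
iyujh
kqc
tain
onzv
dyqvt
eohz
exjt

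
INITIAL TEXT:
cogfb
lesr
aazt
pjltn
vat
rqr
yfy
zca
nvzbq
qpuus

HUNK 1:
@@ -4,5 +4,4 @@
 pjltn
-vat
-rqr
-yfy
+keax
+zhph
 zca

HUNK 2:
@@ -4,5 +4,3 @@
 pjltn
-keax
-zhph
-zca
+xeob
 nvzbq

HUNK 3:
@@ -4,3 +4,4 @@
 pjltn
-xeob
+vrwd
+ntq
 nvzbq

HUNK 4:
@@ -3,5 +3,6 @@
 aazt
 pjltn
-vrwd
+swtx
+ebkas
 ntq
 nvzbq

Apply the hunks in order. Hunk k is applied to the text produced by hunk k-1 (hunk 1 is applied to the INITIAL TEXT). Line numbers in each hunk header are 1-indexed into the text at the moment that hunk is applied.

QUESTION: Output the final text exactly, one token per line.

Answer: cogfb
lesr
aazt
pjltn
swtx
ebkas
ntq
nvzbq
qpuus

Derivation:
Hunk 1: at line 4 remove [vat,rqr,yfy] add [keax,zhph] -> 9 lines: cogfb lesr aazt pjltn keax zhph zca nvzbq qpuus
Hunk 2: at line 4 remove [keax,zhph,zca] add [xeob] -> 7 lines: cogfb lesr aazt pjltn xeob nvzbq qpuus
Hunk 3: at line 4 remove [xeob] add [vrwd,ntq] -> 8 lines: cogfb lesr aazt pjltn vrwd ntq nvzbq qpuus
Hunk 4: at line 3 remove [vrwd] add [swtx,ebkas] -> 9 lines: cogfb lesr aazt pjltn swtx ebkas ntq nvzbq qpuus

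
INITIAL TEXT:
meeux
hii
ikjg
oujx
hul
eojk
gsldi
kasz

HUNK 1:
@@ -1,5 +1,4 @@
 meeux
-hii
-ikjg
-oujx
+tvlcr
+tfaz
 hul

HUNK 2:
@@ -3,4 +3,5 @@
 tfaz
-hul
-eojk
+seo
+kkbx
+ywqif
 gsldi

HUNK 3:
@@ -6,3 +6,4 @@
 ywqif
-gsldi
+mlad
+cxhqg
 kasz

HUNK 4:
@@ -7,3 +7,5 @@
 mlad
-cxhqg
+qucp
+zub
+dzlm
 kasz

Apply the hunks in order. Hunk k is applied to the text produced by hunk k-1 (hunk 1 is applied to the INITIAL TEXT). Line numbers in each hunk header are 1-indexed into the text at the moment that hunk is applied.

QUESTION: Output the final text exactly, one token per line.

Hunk 1: at line 1 remove [hii,ikjg,oujx] add [tvlcr,tfaz] -> 7 lines: meeux tvlcr tfaz hul eojk gsldi kasz
Hunk 2: at line 3 remove [hul,eojk] add [seo,kkbx,ywqif] -> 8 lines: meeux tvlcr tfaz seo kkbx ywqif gsldi kasz
Hunk 3: at line 6 remove [gsldi] add [mlad,cxhqg] -> 9 lines: meeux tvlcr tfaz seo kkbx ywqif mlad cxhqg kasz
Hunk 4: at line 7 remove [cxhqg] add [qucp,zub,dzlm] -> 11 lines: meeux tvlcr tfaz seo kkbx ywqif mlad qucp zub dzlm kasz

Answer: meeux
tvlcr
tfaz
seo
kkbx
ywqif
mlad
qucp
zub
dzlm
kasz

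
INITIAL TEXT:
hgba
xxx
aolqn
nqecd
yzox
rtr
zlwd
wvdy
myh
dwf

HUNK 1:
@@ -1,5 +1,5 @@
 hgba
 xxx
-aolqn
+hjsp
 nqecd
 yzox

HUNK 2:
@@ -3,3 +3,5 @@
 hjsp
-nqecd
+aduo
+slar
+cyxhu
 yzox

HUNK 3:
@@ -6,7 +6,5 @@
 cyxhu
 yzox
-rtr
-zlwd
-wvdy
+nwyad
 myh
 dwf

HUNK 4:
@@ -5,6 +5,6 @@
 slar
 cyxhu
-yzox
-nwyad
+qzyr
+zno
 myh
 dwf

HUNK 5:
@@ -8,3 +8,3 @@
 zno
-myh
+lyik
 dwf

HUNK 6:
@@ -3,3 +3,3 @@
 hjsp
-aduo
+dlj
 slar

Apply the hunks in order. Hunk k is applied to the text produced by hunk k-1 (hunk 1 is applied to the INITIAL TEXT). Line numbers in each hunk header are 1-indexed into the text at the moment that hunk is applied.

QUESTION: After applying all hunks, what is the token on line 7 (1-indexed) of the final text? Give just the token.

Answer: qzyr

Derivation:
Hunk 1: at line 1 remove [aolqn] add [hjsp] -> 10 lines: hgba xxx hjsp nqecd yzox rtr zlwd wvdy myh dwf
Hunk 2: at line 3 remove [nqecd] add [aduo,slar,cyxhu] -> 12 lines: hgba xxx hjsp aduo slar cyxhu yzox rtr zlwd wvdy myh dwf
Hunk 3: at line 6 remove [rtr,zlwd,wvdy] add [nwyad] -> 10 lines: hgba xxx hjsp aduo slar cyxhu yzox nwyad myh dwf
Hunk 4: at line 5 remove [yzox,nwyad] add [qzyr,zno] -> 10 lines: hgba xxx hjsp aduo slar cyxhu qzyr zno myh dwf
Hunk 5: at line 8 remove [myh] add [lyik] -> 10 lines: hgba xxx hjsp aduo slar cyxhu qzyr zno lyik dwf
Hunk 6: at line 3 remove [aduo] add [dlj] -> 10 lines: hgba xxx hjsp dlj slar cyxhu qzyr zno lyik dwf
Final line 7: qzyr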